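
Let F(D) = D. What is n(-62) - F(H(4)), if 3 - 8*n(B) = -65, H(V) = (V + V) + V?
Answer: -7/2 ≈ -3.5000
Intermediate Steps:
H(V) = 3*V (H(V) = 2*V + V = 3*V)
n(B) = 17/2 (n(B) = 3/8 - ⅛*(-65) = 3/8 + 65/8 = 17/2)
n(-62) - F(H(4)) = 17/2 - 3*4 = 17/2 - 1*12 = 17/2 - 12 = -7/2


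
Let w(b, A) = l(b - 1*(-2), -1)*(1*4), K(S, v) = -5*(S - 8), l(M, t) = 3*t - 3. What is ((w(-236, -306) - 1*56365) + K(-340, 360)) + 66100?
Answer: 11451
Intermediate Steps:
l(M, t) = -3 + 3*t
K(S, v) = 40 - 5*S (K(S, v) = -5*(-8 + S) = 40 - 5*S)
w(b, A) = -24 (w(b, A) = (-3 + 3*(-1))*(1*4) = (-3 - 3)*4 = -6*4 = -24)
((w(-236, -306) - 1*56365) + K(-340, 360)) + 66100 = ((-24 - 1*56365) + (40 - 5*(-340))) + 66100 = ((-24 - 56365) + (40 + 1700)) + 66100 = (-56389 + 1740) + 66100 = -54649 + 66100 = 11451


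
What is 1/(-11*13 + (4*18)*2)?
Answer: 1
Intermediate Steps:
1/(-11*13 + (4*18)*2) = 1/(-143 + 72*2) = 1/(-143 + 144) = 1/1 = 1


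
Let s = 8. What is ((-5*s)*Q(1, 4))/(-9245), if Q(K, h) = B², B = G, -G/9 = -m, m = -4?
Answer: 10368/1849 ≈ 5.6074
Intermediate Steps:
G = -36 (G = -(-9)*(-4) = -9*4 = -36)
B = -36
Q(K, h) = 1296 (Q(K, h) = (-36)² = 1296)
((-5*s)*Q(1, 4))/(-9245) = (-5*8*1296)/(-9245) = -40*1296*(-1/9245) = -51840*(-1/9245) = 10368/1849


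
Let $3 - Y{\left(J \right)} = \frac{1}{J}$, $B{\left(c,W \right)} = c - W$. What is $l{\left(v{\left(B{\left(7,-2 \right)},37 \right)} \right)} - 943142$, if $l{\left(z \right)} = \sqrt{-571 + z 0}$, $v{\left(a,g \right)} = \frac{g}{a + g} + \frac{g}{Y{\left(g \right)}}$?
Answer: $-943142 + i \sqrt{571} \approx -9.4314 \cdot 10^{5} + 23.896 i$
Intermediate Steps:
$Y{\left(J \right)} = 3 - \frac{1}{J}$
$v{\left(a,g \right)} = \frac{g}{3 - \frac{1}{g}} + \frac{g}{a + g}$ ($v{\left(a,g \right)} = \frac{g}{a + g} + \frac{g}{3 - \frac{1}{g}} = \frac{g}{3 - \frac{1}{g}} + \frac{g}{a + g}$)
$l{\left(z \right)} = i \sqrt{571}$ ($l{\left(z \right)} = \sqrt{-571 + 0} = \sqrt{-571} = i \sqrt{571}$)
$l{\left(v{\left(B{\left(7,-2 \right)},37 \right)} \right)} - 943142 = i \sqrt{571} - 943142 = -943142 + i \sqrt{571}$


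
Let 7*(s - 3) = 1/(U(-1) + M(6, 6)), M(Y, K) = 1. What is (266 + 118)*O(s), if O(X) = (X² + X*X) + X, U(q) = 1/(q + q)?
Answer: 468096/49 ≈ 9553.0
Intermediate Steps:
U(q) = 1/(2*q)
s = 23/7 (s = 3 + 1/(7*((½)/(-1) + 1)) = 3 + 1/(7*((½)*(-1) + 1)) = 3 + 1/(7*(-½ + 1)) = 3 + 1/(7*(½)) = 3 + (⅐)*2 = 3 + 2/7 = 23/7 ≈ 3.2857)
O(X) = X + 2*X² (O(X) = (X² + X²) + X = 2*X² + X = X + 2*X²)
(266 + 118)*O(s) = (266 + 118)*(23*(1 + 2*(23/7))/7) = 384*(23*(1 + 46/7)/7) = 384*((23/7)*(53/7)) = 384*(1219/49) = 468096/49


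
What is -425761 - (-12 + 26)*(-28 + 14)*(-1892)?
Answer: -796593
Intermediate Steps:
-425761 - (-12 + 26)*(-28 + 14)*(-1892) = -425761 - 14*(-14)*(-1892) = -425761 - (-196)*(-1892) = -425761 - 1*370832 = -425761 - 370832 = -796593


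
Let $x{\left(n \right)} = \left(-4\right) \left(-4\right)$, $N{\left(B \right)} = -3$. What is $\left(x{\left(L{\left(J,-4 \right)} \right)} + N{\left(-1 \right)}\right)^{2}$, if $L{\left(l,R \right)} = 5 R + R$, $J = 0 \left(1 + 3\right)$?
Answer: $169$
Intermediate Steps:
$J = 0$ ($J = 0 \cdot 4 = 0$)
$L{\left(l,R \right)} = 6 R$
$x{\left(n \right)} = 16$
$\left(x{\left(L{\left(J,-4 \right)} \right)} + N{\left(-1 \right)}\right)^{2} = \left(16 - 3\right)^{2} = 13^{2} = 169$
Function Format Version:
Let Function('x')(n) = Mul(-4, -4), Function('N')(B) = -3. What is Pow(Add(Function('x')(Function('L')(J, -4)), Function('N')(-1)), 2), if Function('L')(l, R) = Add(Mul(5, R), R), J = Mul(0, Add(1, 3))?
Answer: 169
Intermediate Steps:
J = 0 (J = Mul(0, 4) = 0)
Function('L')(l, R) = Mul(6, R)
Function('x')(n) = 16
Pow(Add(Function('x')(Function('L')(J, -4)), Function('N')(-1)), 2) = Pow(Add(16, -3), 2) = Pow(13, 2) = 169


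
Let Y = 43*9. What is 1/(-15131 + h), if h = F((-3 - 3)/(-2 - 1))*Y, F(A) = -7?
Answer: -1/17840 ≈ -5.6054e-5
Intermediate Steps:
Y = 387
h = -2709 (h = -7*387 = -2709)
1/(-15131 + h) = 1/(-15131 - 2709) = 1/(-17840) = -1/17840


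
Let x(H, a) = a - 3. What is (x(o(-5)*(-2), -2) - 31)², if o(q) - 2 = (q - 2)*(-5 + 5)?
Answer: 1296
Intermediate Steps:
o(q) = 2 (o(q) = 2 + (q - 2)*(-5 + 5) = 2 + (-2 + q)*0 = 2 + 0 = 2)
x(H, a) = -3 + a
(x(o(-5)*(-2), -2) - 31)² = ((-3 - 2) - 31)² = (-5 - 31)² = (-36)² = 1296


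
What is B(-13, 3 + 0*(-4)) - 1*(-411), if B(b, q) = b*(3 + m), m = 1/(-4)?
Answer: 1501/4 ≈ 375.25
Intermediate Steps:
m = -1/4 ≈ -0.25000
B(b, q) = 11*b/4 (B(b, q) = b*(3 - 1/4) = b*(11/4) = 11*b/4)
B(-13, 3 + 0*(-4)) - 1*(-411) = (11/4)*(-13) - 1*(-411) = -143/4 + 411 = 1501/4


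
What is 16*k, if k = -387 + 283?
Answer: -1664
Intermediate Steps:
k = -104
16*k = 16*(-104) = -1664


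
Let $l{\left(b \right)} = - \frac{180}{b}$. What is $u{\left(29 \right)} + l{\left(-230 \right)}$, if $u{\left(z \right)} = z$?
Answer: $\frac{685}{23} \approx 29.783$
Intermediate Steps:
$u{\left(29 \right)} + l{\left(-230 \right)} = 29 - \frac{180}{-230} = 29 - - \frac{18}{23} = 29 + \frac{18}{23} = \frac{685}{23}$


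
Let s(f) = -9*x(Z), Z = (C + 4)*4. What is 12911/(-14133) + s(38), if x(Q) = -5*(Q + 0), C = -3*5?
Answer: -27996251/14133 ≈ -1980.9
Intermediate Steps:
C = -15
Z = -44 (Z = (-15 + 4)*4 = -11*4 = -44)
x(Q) = -5*Q
s(f) = -1980 (s(f) = -(-45)*(-44) = -9*220 = -1980)
12911/(-14133) + s(38) = 12911/(-14133) - 1980 = 12911*(-1/14133) - 1980 = -12911/14133 - 1980 = -27996251/14133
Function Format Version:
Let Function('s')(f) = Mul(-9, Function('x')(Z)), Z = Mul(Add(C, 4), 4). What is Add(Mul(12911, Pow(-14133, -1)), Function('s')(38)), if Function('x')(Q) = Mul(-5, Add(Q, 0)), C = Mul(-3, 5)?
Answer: Rational(-27996251, 14133) ≈ -1980.9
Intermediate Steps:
C = -15
Z = -44 (Z = Mul(Add(-15, 4), 4) = Mul(-11, 4) = -44)
Function('x')(Q) = Mul(-5, Q)
Function('s')(f) = -1980 (Function('s')(f) = Mul(-9, Mul(-5, -44)) = Mul(-9, 220) = -1980)
Add(Mul(12911, Pow(-14133, -1)), Function('s')(38)) = Add(Mul(12911, Pow(-14133, -1)), -1980) = Add(Mul(12911, Rational(-1, 14133)), -1980) = Add(Rational(-12911, 14133), -1980) = Rational(-27996251, 14133)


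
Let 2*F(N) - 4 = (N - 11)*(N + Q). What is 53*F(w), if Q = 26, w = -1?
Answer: -7844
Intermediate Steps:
F(N) = 2 + (-11 + N)*(26 + N)/2 (F(N) = 2 + ((N - 11)*(N + 26))/2 = 2 + ((-11 + N)*(26 + N))/2 = 2 + (-11 + N)*(26 + N)/2)
53*F(w) = 53*(-141 + (½)*(-1)² + (15/2)*(-1)) = 53*(-141 + (½)*1 - 15/2) = 53*(-141 + ½ - 15/2) = 53*(-148) = -7844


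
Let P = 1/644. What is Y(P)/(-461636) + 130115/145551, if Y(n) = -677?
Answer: 1227842983/1371256764 ≈ 0.89541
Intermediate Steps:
P = 1/644 ≈ 0.0015528
Y(P)/(-461636) + 130115/145551 = -677/(-461636) + 130115/145551 = -677*(-1/461636) + 130115*(1/145551) = 677/461636 + 130115/145551 = 1227842983/1371256764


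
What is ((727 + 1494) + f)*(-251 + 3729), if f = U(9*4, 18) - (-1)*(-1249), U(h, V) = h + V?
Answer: 3568428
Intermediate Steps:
U(h, V) = V + h
f = -1195 (f = (18 + 9*4) - (-1)*(-1249) = (18 + 36) - 1*1249 = 54 - 1249 = -1195)
((727 + 1494) + f)*(-251 + 3729) = ((727 + 1494) - 1195)*(-251 + 3729) = (2221 - 1195)*3478 = 1026*3478 = 3568428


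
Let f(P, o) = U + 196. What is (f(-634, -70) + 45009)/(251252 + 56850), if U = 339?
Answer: 22772/154051 ≈ 0.14782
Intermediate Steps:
f(P, o) = 535 (f(P, o) = 339 + 196 = 535)
(f(-634, -70) + 45009)/(251252 + 56850) = (535 + 45009)/(251252 + 56850) = 45544/308102 = 45544*(1/308102) = 22772/154051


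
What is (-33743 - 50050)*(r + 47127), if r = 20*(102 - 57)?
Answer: -4024326411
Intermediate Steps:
r = 900 (r = 20*45 = 900)
(-33743 - 50050)*(r + 47127) = (-33743 - 50050)*(900 + 47127) = -83793*48027 = -4024326411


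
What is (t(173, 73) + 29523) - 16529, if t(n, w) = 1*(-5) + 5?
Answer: 12994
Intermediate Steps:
t(n, w) = 0 (t(n, w) = -5 + 5 = 0)
(t(173, 73) + 29523) - 16529 = (0 + 29523) - 16529 = 29523 - 16529 = 12994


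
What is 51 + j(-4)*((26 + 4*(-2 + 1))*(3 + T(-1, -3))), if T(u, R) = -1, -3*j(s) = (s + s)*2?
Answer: 857/3 ≈ 285.67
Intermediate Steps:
j(s) = -4*s/3 (j(s) = -(s + s)*2/3 = -2*s*2/3 = -4*s/3)
51 + j(-4)*((26 + 4*(-2 + 1))*(3 + T(-1, -3))) = 51 + (-4/3*(-4))*((26 + 4*(-2 + 1))*(3 - 1)) = 51 + 16*((26 + 4*(-1))*2)/3 = 51 + 16*((26 - 4)*2)/3 = 51 + 16*(22*2)/3 = 51 + (16/3)*44 = 51 + 704/3 = 857/3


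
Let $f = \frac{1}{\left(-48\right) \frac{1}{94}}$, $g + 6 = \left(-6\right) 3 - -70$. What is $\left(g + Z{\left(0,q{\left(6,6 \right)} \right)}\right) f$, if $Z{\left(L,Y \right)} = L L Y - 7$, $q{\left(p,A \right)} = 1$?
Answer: $- \frac{611}{8} \approx -76.375$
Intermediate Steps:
$Z{\left(L,Y \right)} = -7 + Y L^{2}$ ($Z{\left(L,Y \right)} = L^{2} Y - 7 = Y L^{2} - 7 = -7 + Y L^{2}$)
$g = 46$ ($g = -6 - -52 = -6 + \left(-18 + 70\right) = -6 + 52 = 46$)
$f = - \frac{47}{24}$ ($f = \frac{1}{\left(-48\right) \frac{1}{94}} = \frac{1}{- \frac{24}{47}} = - \frac{47}{24} \approx -1.9583$)
$\left(g + Z{\left(0,q{\left(6,6 \right)} \right)}\right) f = \left(46 - \left(7 - 0^{2}\right)\right) \left(- \frac{47}{24}\right) = \left(46 + \left(-7 + 1 \cdot 0\right)\right) \left(- \frac{47}{24}\right) = \left(46 + \left(-7 + 0\right)\right) \left(- \frac{47}{24}\right) = \left(46 - 7\right) \left(- \frac{47}{24}\right) = 39 \left(- \frac{47}{24}\right) = - \frac{611}{8}$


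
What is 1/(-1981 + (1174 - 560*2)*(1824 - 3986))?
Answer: -1/118729 ≈ -8.4225e-6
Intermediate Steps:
1/(-1981 + (1174 - 560*2)*(1824 - 3986)) = 1/(-1981 + (1174 - 1120)*(-2162)) = 1/(-1981 + 54*(-2162)) = 1/(-1981 - 116748) = 1/(-118729) = -1/118729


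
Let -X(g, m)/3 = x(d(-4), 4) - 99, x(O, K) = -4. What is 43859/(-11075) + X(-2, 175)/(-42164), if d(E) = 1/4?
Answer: -1852693051/466966300 ≈ -3.9675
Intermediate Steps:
d(E) = ¼ (d(E) = 1*(¼) = ¼)
X(g, m) = 309 (X(g, m) = -3*(-4 - 99) = -3*(-103) = 309)
43859/(-11075) + X(-2, 175)/(-42164) = 43859/(-11075) + 309/(-42164) = 43859*(-1/11075) + 309*(-1/42164) = -43859/11075 - 309/42164 = -1852693051/466966300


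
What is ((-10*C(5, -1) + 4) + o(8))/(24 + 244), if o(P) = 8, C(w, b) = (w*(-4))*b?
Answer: -47/67 ≈ -0.70149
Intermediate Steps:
C(w, b) = -4*b*w (C(w, b) = (-4*w)*b = -4*b*w)
((-10*C(5, -1) + 4) + o(8))/(24 + 244) = ((-(-40)*(-1)*5 + 4) + 8)/(24 + 244) = ((-10*20 + 4) + 8)/268 = ((-200 + 4) + 8)*(1/268) = (-196 + 8)*(1/268) = -188*1/268 = -47/67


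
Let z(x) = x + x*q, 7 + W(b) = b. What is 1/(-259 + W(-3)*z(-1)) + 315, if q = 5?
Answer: 62684/199 ≈ 315.00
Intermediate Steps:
W(b) = -7 + b
z(x) = 6*x (z(x) = x + x*5 = x + 5*x = 6*x)
1/(-259 + W(-3)*z(-1)) + 315 = 1/(-259 + (-7 - 3)*(6*(-1))) + 315 = 1/(-259 - 10*(-6)) + 315 = 1/(-259 + 60) + 315 = 1/(-199) + 315 = -1/199 + 315 = 62684/199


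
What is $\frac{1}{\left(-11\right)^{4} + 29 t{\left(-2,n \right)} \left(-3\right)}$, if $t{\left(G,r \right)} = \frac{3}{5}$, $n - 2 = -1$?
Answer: $\frac{5}{72944} \approx 6.8546 \cdot 10^{-5}$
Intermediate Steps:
$n = 1$ ($n = 2 - 1 = 1$)
$t{\left(G,r \right)} = \frac{3}{5}$ ($t{\left(G,r \right)} = 3 \cdot \frac{1}{5} = \frac{3}{5}$)
$\frac{1}{\left(-11\right)^{4} + 29 t{\left(-2,n \right)} \left(-3\right)} = \frac{1}{\left(-11\right)^{4} + 29 \cdot \frac{3}{5} \left(-3\right)} = \frac{1}{14641 + \frac{87}{5} \left(-3\right)} = \frac{1}{14641 - \frac{261}{5}} = \frac{1}{\frac{72944}{5}} = \frac{5}{72944}$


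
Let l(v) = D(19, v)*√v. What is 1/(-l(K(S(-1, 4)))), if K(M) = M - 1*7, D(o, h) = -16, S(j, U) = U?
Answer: -I*√3/48 ≈ -0.036084*I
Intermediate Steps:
K(M) = -7 + M (K(M) = M - 7 = -7 + M)
l(v) = -16*√v
1/(-l(K(S(-1, 4)))) = 1/(-(-16)*√(-7 + 4)) = 1/(-(-16)*√(-3)) = 1/(-(-16)*I*√3) = 1/(16*I*√3) = -I*√3/48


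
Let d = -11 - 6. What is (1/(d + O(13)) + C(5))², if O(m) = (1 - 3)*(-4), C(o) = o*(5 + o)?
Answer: 201601/81 ≈ 2488.9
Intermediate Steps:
O(m) = 8 (O(m) = -2*(-4) = 8)
d = -17
(1/(d + O(13)) + C(5))² = (1/(-17 + 8) + 5*(5 + 5))² = (1/(-9) + 5*10)² = (-⅑ + 50)² = (449/9)² = 201601/81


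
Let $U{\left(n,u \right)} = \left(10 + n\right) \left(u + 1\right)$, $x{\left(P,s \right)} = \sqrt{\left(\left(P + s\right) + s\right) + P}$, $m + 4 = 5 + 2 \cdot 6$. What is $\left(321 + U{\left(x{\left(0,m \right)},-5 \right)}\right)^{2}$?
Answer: $79377 - 2248 \sqrt{26} \approx 67914.0$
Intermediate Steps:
$m = 13$ ($m = -4 + \left(5 + 2 \cdot 6\right) = -4 + \left(5 + 12\right) = -4 + 17 = 13$)
$x{\left(P,s \right)} = \sqrt{2 P + 2 s}$ ($x{\left(P,s \right)} = \sqrt{\left(P + 2 s\right) + P} = \sqrt{2 P + 2 s}$)
$U{\left(n,u \right)} = \left(1 + u\right) \left(10 + n\right)$ ($U{\left(n,u \right)} = \left(10 + n\right) \left(1 + u\right) = \left(1 + u\right) \left(10 + n\right)$)
$\left(321 + U{\left(x{\left(0,m \right)},-5 \right)}\right)^{2} = \left(321 + \left(10 + \sqrt{2 \cdot 0 + 2 \cdot 13} + 10 \left(-5\right) + \sqrt{2 \cdot 0 + 2 \cdot 13} \left(-5\right)\right)\right)^{2} = \left(321 + \left(10 + \sqrt{0 + 26} - 50 + \sqrt{0 + 26} \left(-5\right)\right)\right)^{2} = \left(321 + \left(10 + \sqrt{26} - 50 + \sqrt{26} \left(-5\right)\right)\right)^{2} = \left(321 + \left(10 + \sqrt{26} - 50 - 5 \sqrt{26}\right)\right)^{2} = \left(321 - \left(40 + 4 \sqrt{26}\right)\right)^{2} = \left(281 - 4 \sqrt{26}\right)^{2}$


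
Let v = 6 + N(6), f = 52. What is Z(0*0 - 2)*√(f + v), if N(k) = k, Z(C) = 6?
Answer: 48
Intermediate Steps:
v = 12 (v = 6 + 6 = 12)
Z(0*0 - 2)*√(f + v) = 6*√(52 + 12) = 6*√64 = 6*8 = 48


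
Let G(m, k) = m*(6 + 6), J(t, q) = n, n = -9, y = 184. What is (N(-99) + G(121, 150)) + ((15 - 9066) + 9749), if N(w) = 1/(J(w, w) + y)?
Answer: 376251/175 ≈ 2150.0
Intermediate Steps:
J(t, q) = -9
N(w) = 1/175 (N(w) = 1/(-9 + 184) = 1/175)
G(m, k) = 12*m (G(m, k) = m*12 = 12*m)
(N(-99) + G(121, 150)) + ((15 - 9066) + 9749) = (1/175 + 12*121) + ((15 - 9066) + 9749) = (1/175 + 1452) + (-9051 + 9749) = 254101/175 + 698 = 376251/175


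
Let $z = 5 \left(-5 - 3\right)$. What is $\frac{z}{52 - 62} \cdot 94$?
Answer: $376$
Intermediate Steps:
$z = -40$ ($z = 5 \left(-8\right) = -40$)
$\frac{z}{52 - 62} \cdot 94 = \frac{1}{52 - 62} \left(-40\right) 94 = \frac{1}{-10} \left(-40\right) 94 = \left(- \frac{1}{10}\right) \left(-40\right) 94 = 4 \cdot 94 = 376$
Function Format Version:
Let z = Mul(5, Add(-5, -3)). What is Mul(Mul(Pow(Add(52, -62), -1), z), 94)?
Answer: 376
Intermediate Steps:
z = -40 (z = Mul(5, -8) = -40)
Mul(Mul(Pow(Add(52, -62), -1), z), 94) = Mul(Mul(Pow(Add(52, -62), -1), -40), 94) = Mul(Mul(Pow(-10, -1), -40), 94) = Mul(Mul(Rational(-1, 10), -40), 94) = Mul(4, 94) = 376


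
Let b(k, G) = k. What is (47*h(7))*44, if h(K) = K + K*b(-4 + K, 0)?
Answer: 57904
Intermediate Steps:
h(K) = K + K*(-4 + K)
(47*h(7))*44 = (47*(7*(-3 + 7)))*44 = (47*(7*4))*44 = (47*28)*44 = 1316*44 = 57904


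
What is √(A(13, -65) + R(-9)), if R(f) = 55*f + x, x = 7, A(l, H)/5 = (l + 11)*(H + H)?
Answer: 2*I*√4022 ≈ 126.84*I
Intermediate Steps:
A(l, H) = 10*H*(11 + l) (A(l, H) = 5*((l + 11)*(H + H)) = 5*((11 + l)*(2*H)) = 5*(2*H*(11 + l)) = 10*H*(11 + l))
R(f) = 7 + 55*f (R(f) = 55*f + 7 = 7 + 55*f)
√(A(13, -65) + R(-9)) = √(10*(-65)*(11 + 13) + (7 + 55*(-9))) = √(10*(-65)*24 + (7 - 495)) = √(-15600 - 488) = √(-16088) = 2*I*√4022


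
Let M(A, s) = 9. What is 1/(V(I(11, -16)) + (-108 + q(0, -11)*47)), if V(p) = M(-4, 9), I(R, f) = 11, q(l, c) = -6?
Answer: -1/381 ≈ -0.0026247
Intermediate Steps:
V(p) = 9
1/(V(I(11, -16)) + (-108 + q(0, -11)*47)) = 1/(9 + (-108 - 6*47)) = 1/(9 + (-108 - 282)) = 1/(9 - 390) = 1/(-381) = -1/381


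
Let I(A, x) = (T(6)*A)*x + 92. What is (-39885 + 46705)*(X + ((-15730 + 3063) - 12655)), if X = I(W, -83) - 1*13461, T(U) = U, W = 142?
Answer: -746155740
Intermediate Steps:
I(A, x) = 92 + 6*A*x (I(A, x) = (6*A)*x + 92 = 6*A*x + 92 = 92 + 6*A*x)
X = -84085 (X = (92 + 6*142*(-83)) - 1*13461 = (92 - 70716) - 13461 = -70624 - 13461 = -84085)
(-39885 + 46705)*(X + ((-15730 + 3063) - 12655)) = (-39885 + 46705)*(-84085 + ((-15730 + 3063) - 12655)) = 6820*(-84085 + (-12667 - 12655)) = 6820*(-84085 - 25322) = 6820*(-109407) = -746155740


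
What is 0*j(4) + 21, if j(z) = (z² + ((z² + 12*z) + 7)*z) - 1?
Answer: 21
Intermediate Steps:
j(z) = -1 + z² + z*(7 + z² + 12*z) (j(z) = (z² + (7 + z² + 12*z)*z) - 1 = (z² + z*(7 + z² + 12*z)) - 1 = -1 + z² + z*(7 + z² + 12*z))
0*j(4) + 21 = 0*(-1 + 4³ + 7*4 + 13*4²) + 21 = 0*(-1 + 64 + 28 + 13*16) + 21 = 0*(-1 + 64 + 28 + 208) + 21 = 0*299 + 21 = 0 + 21 = 21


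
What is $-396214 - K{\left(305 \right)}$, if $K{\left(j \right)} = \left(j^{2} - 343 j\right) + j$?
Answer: $-384929$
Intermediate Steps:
$K{\left(j \right)} = j^{2} - 342 j$
$-396214 - K{\left(305 \right)} = -396214 - 305 \left(-342 + 305\right) = -396214 - 305 \left(-37\right) = -396214 - -11285 = -396214 + 11285 = -384929$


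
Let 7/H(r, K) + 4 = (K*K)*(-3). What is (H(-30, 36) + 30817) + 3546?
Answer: 19105827/556 ≈ 34363.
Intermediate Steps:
H(r, K) = 7/(-4 - 3*K²) (H(r, K) = 7/(-4 + (K*K)*(-3)) = 7/(-4 + K²*(-3)) = 7/(-4 - 3*K²))
(H(-30, 36) + 30817) + 3546 = (-7/(4 + 3*36²) + 30817) + 3546 = (-7/(4 + 3*1296) + 30817) + 3546 = (-7/(4 + 3888) + 30817) + 3546 = (-7/3892 + 30817) + 3546 = (-7*1/3892 + 30817) + 3546 = (-1/556 + 30817) + 3546 = 17134251/556 + 3546 = 19105827/556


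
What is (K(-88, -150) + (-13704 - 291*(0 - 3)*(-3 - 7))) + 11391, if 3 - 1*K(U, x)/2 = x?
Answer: -10737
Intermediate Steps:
K(U, x) = 6 - 2*x
(K(-88, -150) + (-13704 - 291*(0 - 3)*(-3 - 7))) + 11391 = ((6 - 2*(-150)) + (-13704 - 291*(0 - 3)*(-3 - 7))) + 11391 = ((6 + 300) + (-13704 - (-873)*(-10))) + 11391 = (306 + (-13704 - 291*30)) + 11391 = (306 + (-13704 - 8730)) + 11391 = (306 - 22434) + 11391 = -22128 + 11391 = -10737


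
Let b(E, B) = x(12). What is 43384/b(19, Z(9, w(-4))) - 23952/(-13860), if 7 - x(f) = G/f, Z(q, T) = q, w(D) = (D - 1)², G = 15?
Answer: 200479988/26565 ≈ 7546.8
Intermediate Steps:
w(D) = (-1 + D)²
x(f) = 7 - 15/f
b(E, B) = 23/4 (b(E, B) = 7 - 15/12 = 7 - 15*1/12 = 7 - 5/4 = 23/4)
43384/b(19, Z(9, w(-4))) - 23952/(-13860) = 43384/(23/4) - 23952/(-13860) = 43384*(4/23) - 23952*(-1/13860) = 173536/23 + 1996/1155 = 200479988/26565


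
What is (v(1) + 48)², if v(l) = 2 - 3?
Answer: 2209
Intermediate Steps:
v(l) = -1
(v(1) + 48)² = (-1 + 48)² = 47² = 2209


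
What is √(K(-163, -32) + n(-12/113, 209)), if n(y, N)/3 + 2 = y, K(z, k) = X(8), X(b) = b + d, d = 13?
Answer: √187467/113 ≈ 3.8316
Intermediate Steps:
X(b) = 13 + b (X(b) = b + 13 = 13 + b)
K(z, k) = 21 (K(z, k) = 13 + 8 = 21)
n(y, N) = -6 + 3*y
√(K(-163, -32) + n(-12/113, 209)) = √(21 + (-6 + 3*(-12/113))) = √(21 + (-6 - 36/113)) = √(21 - 714/113) = √(1659/113) = √187467/113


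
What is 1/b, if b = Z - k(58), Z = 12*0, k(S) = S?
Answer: -1/58 ≈ -0.017241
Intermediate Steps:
Z = 0
b = -58 (b = 0 - 1*58 = 0 - 58 = -58)
1/b = 1/(-58) = -1/58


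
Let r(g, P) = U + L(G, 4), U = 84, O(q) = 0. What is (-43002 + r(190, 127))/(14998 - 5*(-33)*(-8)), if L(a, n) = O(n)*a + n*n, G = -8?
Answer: -21451/6839 ≈ -3.1366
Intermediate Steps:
L(a, n) = n² (L(a, n) = 0*a + n*n = 0 + n² = n²)
r(g, P) = 100 (r(g, P) = 84 + 4² = 84 + 16 = 100)
(-43002 + r(190, 127))/(14998 - 5*(-33)*(-8)) = (-43002 + 100)/(14998 - 5*(-33)*(-8)) = -42902/(14998 + 165*(-8)) = -42902/(14998 - 1320) = -42902/13678 = -42902*1/13678 = -21451/6839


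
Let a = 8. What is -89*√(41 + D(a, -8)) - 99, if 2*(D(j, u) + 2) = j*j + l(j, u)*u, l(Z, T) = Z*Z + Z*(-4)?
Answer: -99 - 89*I*√57 ≈ -99.0 - 671.94*I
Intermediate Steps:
l(Z, T) = Z² - 4*Z
D(j, u) = -2 + j²/2 + j*u*(-4 + j)/2 (D(j, u) = -2 + (j*j + (j*(-4 + j))*u)/2 = -2 + (j² + j*u*(-4 + j))/2 = -2 + (j²/2 + j*u*(-4 + j)/2) = -2 + j²/2 + j*u*(-4 + j)/2)
-89*√(41 + D(a, -8)) - 99 = -89*√(41 + (-2 + (½)*8² + (½)*8*(-8)*(-4 + 8))) - 99 = -89*√(41 + (-2 + (½)*64 + (½)*8*(-8)*4)) - 99 = -89*√(41 + (-2 + 32 - 128)) - 99 = -89*√(41 - 98) - 99 = -89*I*√57 - 99 = -99 - 89*I*√57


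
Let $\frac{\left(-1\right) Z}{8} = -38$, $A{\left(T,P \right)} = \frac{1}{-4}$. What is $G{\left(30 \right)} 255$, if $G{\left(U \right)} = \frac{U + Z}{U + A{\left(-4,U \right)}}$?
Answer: $\frac{20040}{7} \approx 2862.9$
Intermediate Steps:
$A{\left(T,P \right)} = - \frac{1}{4}$
$Z = 304$ ($Z = \left(-8\right) \left(-38\right) = 304$)
$G{\left(U \right)} = \frac{304 + U}{- \frac{1}{4} + U}$ ($G{\left(U \right)} = \frac{U + 304}{U - \frac{1}{4}} = \frac{304 + U}{- \frac{1}{4} + U}$)
$G{\left(30 \right)} 255 = \frac{4 \left(304 + 30\right)}{-1 + 4 \cdot 30} \cdot 255 = 4 \frac{1}{-1 + 120} \cdot 334 \cdot 255 = 4 \cdot \frac{1}{119} \cdot 334 \cdot 255 = \frac{1336}{119} \cdot 255 = \frac{20040}{7}$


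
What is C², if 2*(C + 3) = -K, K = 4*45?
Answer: 8649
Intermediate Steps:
K = 180
C = -93 (C = -3 + (-1*180)/2 = -3 + (½)*(-180) = -3 - 90 = -93)
C² = (-93)² = 8649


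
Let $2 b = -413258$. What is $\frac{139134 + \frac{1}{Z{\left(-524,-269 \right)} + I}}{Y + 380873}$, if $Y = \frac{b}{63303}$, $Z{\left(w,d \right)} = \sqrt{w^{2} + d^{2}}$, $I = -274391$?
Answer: $\frac{132624965057271039363}{363051701330499766832} - \frac{63303 \sqrt{346937}}{1815258506652498834160} \approx 0.36531$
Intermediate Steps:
$b = -206629$ ($b = \frac{1}{2} \left(-413258\right) = -206629$)
$Z{\left(w,d \right)} = \sqrt{d^{2} + w^{2}}$
$Y = - \frac{206629}{63303} \approx -3.2641$
$\frac{139134 + \frac{1}{Z{\left(-524,-269 \right)} + I}}{Y + 380873} = \frac{139134 + \frac{1}{\sqrt{\left(-269\right)^{2} + \left(-524\right)^{2}} - 274391}}{- \frac{206629}{63303} + 380873} = \frac{139134 + \frac{1}{\sqrt{72361 + 274576} - 274391}}{\frac{24110196890}{63303}} = \left(139134 + \frac{1}{\sqrt{346937} - 274391}\right) \frac{63303}{24110196890} = \left(139134 + \frac{1}{-274391 + \sqrt{346937}}\right) \frac{63303}{24110196890} = \frac{4403799801}{12055098445} + \frac{63303}{24110196890 \left(-274391 + \sqrt{346937}\right)}$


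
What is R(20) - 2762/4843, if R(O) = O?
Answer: 94098/4843 ≈ 19.430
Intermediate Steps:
R(20) - 2762/4843 = 20 - 2762/4843 = 94098/4843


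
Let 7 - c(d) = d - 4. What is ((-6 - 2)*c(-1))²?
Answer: 9216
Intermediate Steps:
c(d) = 11 - d (c(d) = 7 - (d - 4) = 7 - (-4 + d) = 7 + (4 - d) = 11 - d)
((-6 - 2)*c(-1))² = ((-6 - 2)*(11 - 1*(-1)))² = (-8*(11 + 1))² = (-8*12)² = (-96)² = 9216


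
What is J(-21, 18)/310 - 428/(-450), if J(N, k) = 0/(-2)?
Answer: 214/225 ≈ 0.95111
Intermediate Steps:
J(N, k) = 0 (J(N, k) = 0*(-½) = 0)
J(-21, 18)/310 - 428/(-450) = 0/310 - 428/(-450) = 0*(1/310) - 428*(-1/450) = 0 + 214/225 = 214/225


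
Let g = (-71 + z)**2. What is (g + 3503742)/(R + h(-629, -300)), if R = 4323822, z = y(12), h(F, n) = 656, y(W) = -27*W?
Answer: 3659767/4324478 ≈ 0.84629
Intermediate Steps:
z = -324 (z = -27*12 = -324)
g = 156025 (g = (-71 - 324)**2 = (-395)**2 = 156025)
(g + 3503742)/(R + h(-629, -300)) = (156025 + 3503742)/(4323822 + 656) = 3659767/4324478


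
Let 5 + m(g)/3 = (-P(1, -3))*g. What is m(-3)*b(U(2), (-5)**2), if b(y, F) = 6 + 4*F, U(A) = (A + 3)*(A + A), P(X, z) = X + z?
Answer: -3498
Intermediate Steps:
U(A) = 2*A*(3 + A) (U(A) = (3 + A)*(2*A) = 2*A*(3 + A))
m(g) = -15 + 6*g (m(g) = -15 + 3*((-(1 - 3))*g) = -15 + 3*((-1*(-2))*g) = -15 + 3*(2*g) = -15 + 6*g)
m(-3)*b(U(2), (-5)**2) = (-15 + 6*(-3))*(6 + 4*(-5)**2) = (-15 - 18)*(6 + 4*25) = -33*(6 + 100) = -33*106 = -3498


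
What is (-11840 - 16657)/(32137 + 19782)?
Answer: -4071/7417 ≈ -0.54887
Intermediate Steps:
(-11840 - 16657)/(32137 + 19782) = -28497/51919 = -28497*1/51919 = -4071/7417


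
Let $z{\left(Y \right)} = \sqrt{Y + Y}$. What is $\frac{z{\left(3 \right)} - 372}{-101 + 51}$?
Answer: $\frac{186}{25} - \frac{\sqrt{6}}{50} \approx 7.391$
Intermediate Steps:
$z{\left(Y \right)} = \sqrt{2} \sqrt{Y}$ ($z{\left(Y \right)} = \sqrt{2 Y} = \sqrt{2} \sqrt{Y}$)
$\frac{z{\left(3 \right)} - 372}{-101 + 51} = \frac{\sqrt{2} \sqrt{3} - 372}{-101 + 51} = \frac{\sqrt{6} - 372}{-50} = \left(-372 + \sqrt{6}\right) \left(- \frac{1}{50}\right) = \frac{186}{25} - \frac{\sqrt{6}}{50}$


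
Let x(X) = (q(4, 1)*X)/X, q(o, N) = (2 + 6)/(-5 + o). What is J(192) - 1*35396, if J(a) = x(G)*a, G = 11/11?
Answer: -36932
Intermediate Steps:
q(o, N) = 8/(-5 + o)
G = 1 (G = 11*(1/11) = 1)
x(X) = -8 (x(X) = ((8/(-5 + 4))*X)/X = ((8/(-1))*X)/X = ((8*(-1))*X)/X = (-8*X)/X = -8)
J(a) = -8*a
J(192) - 1*35396 = -8*192 - 1*35396 = -1536 - 35396 = -36932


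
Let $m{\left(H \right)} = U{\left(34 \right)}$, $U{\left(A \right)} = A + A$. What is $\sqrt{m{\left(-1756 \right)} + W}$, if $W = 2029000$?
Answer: $6 \sqrt{56363} \approx 1424.5$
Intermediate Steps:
$U{\left(A \right)} = 2 A$
$m{\left(H \right)} = 68$ ($m{\left(H \right)} = 2 \cdot 34 = 68$)
$\sqrt{m{\left(-1756 \right)} + W} = \sqrt{68 + 2029000} = \sqrt{2029068} = 6 \sqrt{56363}$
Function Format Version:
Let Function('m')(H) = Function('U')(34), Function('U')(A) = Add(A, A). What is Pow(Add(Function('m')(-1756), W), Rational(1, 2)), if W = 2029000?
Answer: Mul(6, Pow(56363, Rational(1, 2))) ≈ 1424.5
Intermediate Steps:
Function('U')(A) = Mul(2, A)
Function('m')(H) = 68 (Function('m')(H) = Mul(2, 34) = 68)
Pow(Add(Function('m')(-1756), W), Rational(1, 2)) = Pow(Add(68, 2029000), Rational(1, 2)) = Pow(2029068, Rational(1, 2)) = Mul(6, Pow(56363, Rational(1, 2)))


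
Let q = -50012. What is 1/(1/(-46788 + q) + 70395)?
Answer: 96800/6814235999 ≈ 1.4206e-5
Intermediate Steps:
1/(1/(-46788 + q) + 70395) = 1/(1/(-46788 - 50012) + 70395) = 1/(1/(-96800) + 70395) = 1/(-1/96800 + 70395) = 1/(6814235999/96800) = 96800/6814235999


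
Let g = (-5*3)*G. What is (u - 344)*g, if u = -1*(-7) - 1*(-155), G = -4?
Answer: -10920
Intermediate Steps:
u = 162 (u = 7 + 155 = 162)
g = 60 (g = -5*3*(-4) = -15*(-4) = 60)
(u - 344)*g = (162 - 344)*60 = -182*60 = -10920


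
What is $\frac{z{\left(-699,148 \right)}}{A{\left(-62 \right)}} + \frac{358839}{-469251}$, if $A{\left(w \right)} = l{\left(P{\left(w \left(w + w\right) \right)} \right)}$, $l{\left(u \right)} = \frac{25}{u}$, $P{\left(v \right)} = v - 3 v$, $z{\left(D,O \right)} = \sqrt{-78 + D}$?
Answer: $- \frac{13}{17} - \frac{15376 i \sqrt{777}}{25} \approx -0.76471 - 17144.0 i$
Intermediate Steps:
$P{\left(v \right)} = - 2 v$
$A{\left(w \right)} = - \frac{25}{4 w^{2}}$ ($A{\left(w \right)} = \frac{25}{\left(-2\right) w \left(w + w\right)} = \frac{25}{\left(-2\right) w 2 w} = \frac{25}{\left(-2\right) 2 w^{2}} = \frac{25}{\left(-4\right) w^{2}} = 25 \left(- \frac{1}{4 w^{2}}\right) = - \frac{25}{4 w^{2}}$)
$\frac{z{\left(-699,148 \right)}}{A{\left(-62 \right)}} + \frac{358839}{-469251} = \frac{\sqrt{-78 - 699}}{\left(- \frac{25}{4}\right) \frac{1}{3844}} + \frac{358839}{-469251} = \frac{\sqrt{-777}}{\left(- \frac{25}{4}\right) \frac{1}{3844}} + 358839 \left(- \frac{1}{469251}\right) = \frac{i \sqrt{777}}{- \frac{25}{15376}} - \frac{13}{17} = i \sqrt{777} \left(- \frac{15376}{25}\right) - \frac{13}{17} = - \frac{15376 i \sqrt{777}}{25} - \frac{13}{17} = - \frac{13}{17} - \frac{15376 i \sqrt{777}}{25}$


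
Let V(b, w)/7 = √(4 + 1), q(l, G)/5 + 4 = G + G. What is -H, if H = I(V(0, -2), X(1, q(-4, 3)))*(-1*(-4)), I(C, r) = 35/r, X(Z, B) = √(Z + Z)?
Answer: -70*√2 ≈ -98.995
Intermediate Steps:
q(l, G) = -20 + 10*G (q(l, G) = -20 + 5*(G + G) = -20 + 5*(2*G) = -20 + 10*G)
V(b, w) = 7*√5 (V(b, w) = 7*√(4 + 1) = 7*√5)
X(Z, B) = √2*√Z (X(Z, B) = √(2*Z) = √2*√Z)
H = 70*√2 (H = (35/((√2*√1)))*(-1*(-4)) = (35/((√2*1)))*4 = (35/(√2))*4 = (35*(√2/2))*4 = (35*√2/2)*4 = 70*√2 ≈ 98.995)
-H = -70*√2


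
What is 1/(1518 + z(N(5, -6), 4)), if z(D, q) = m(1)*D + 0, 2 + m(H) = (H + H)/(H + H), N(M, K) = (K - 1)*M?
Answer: 1/1553 ≈ 0.00064391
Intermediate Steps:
N(M, K) = M*(-1 + K) (N(M, K) = (-1 + K)*M = M*(-1 + K))
m(H) = -1 (m(H) = -2 + (H + H)/(H + H) = -2 + (2*H)/((2*H)) = -2 + (2*H)*(1/(2*H)) = -2 + 1 = -1)
z(D, q) = -D (z(D, q) = -D + 0 = -D)
1/(1518 + z(N(5, -6), 4)) = 1/(1518 - 5*(-1 - 6)) = 1/(1518 - 5*(-7)) = 1/(1518 - 1*(-35)) = 1/(1518 + 35) = 1/1553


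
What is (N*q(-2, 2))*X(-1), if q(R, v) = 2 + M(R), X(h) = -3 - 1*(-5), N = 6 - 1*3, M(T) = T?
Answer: 0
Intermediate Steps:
N = 3 (N = 6 - 3 = 3)
X(h) = 2 (X(h) = -3 + 5 = 2)
q(R, v) = 2 + R
(N*q(-2, 2))*X(-1) = (3*(2 - 2))*2 = (3*0)*2 = 0*2 = 0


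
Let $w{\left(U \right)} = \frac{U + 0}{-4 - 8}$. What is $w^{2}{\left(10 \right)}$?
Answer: $\frac{25}{36} \approx 0.69444$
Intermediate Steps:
$w{\left(U \right)} = - \frac{U}{12}$ ($w{\left(U \right)} = \frac{U}{-12} = U \left(- \frac{1}{12}\right) = - \frac{U}{12}$)
$w^{2}{\left(10 \right)} = \left(\left(- \frac{1}{12}\right) 10\right)^{2} = \left(- \frac{5}{6}\right)^{2} = \frac{25}{36}$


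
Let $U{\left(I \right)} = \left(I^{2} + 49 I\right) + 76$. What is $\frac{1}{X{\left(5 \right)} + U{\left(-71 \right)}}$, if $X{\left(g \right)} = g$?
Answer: $\frac{1}{1643} \approx 0.00060864$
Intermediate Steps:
$U{\left(I \right)} = 76 + I^{2} + 49 I$
$\frac{1}{X{\left(5 \right)} + U{\left(-71 \right)}} = \frac{1}{5 + \left(76 + \left(-71\right)^{2} + 49 \left(-71\right)\right)} = \frac{1}{5 + \left(76 + 5041 - 3479\right)} = \frac{1}{5 + 1638} = \frac{1}{1643}$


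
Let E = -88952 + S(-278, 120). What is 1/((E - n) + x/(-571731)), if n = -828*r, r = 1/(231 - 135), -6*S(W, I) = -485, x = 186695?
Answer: -1524616/135481750679 ≈ -1.1253e-5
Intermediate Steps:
S(W, I) = 485/6 (S(W, I) = -⅙*(-485) = 485/6)
r = 1/96 ≈ 0.010417
E = -533227/6 (E = -88952 + 485/6 = -533227/6 ≈ -88871.)
n = -69/8 (n = -828*1/96 = -69/8 ≈ -8.6250)
1/((E - n) + x/(-571731)) = 1/((-533227/6 - 1*(-69/8)) + 186695/(-571731)) = 1/((-533227/6 + 69/8) + 186695*(-1/571731)) = 1/(-2132701/24 - 186695/571731) = 1/(-135481750679/1524616) = -1524616/135481750679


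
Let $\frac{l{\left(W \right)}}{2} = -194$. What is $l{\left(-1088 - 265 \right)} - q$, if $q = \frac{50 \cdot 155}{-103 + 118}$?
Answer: $- \frac{2714}{3} \approx -904.67$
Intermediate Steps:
$l{\left(W \right)} = -388$ ($l{\left(W \right)} = 2 \left(-194\right) = -388$)
$q = \frac{1550}{3}$ ($q = \frac{7750}{15} = 7750 \cdot \frac{1}{15} = \frac{1550}{3} \approx 516.67$)
$l{\left(-1088 - 265 \right)} - q = -388 - \frac{1550}{3} = - \frac{2714}{3}$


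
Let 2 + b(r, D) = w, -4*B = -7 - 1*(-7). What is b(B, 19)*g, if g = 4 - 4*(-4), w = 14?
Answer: 240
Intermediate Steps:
B = 0 (B = -(-7 - 1*(-7))/4 = -(-7 + 7)/4 = -¼*0 = 0)
g = 20 (g = 4 + 16 = 20)
b(r, D) = 12 (b(r, D) = -2 + 14 = 12)
b(B, 19)*g = 12*20 = 240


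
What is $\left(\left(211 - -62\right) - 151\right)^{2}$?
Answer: $14884$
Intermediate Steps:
$\left(\left(211 - -62\right) - 151\right)^{2} = \left(\left(211 + 62\right) - 151\right)^{2} = \left(273 - 151\right)^{2} = 122^{2} = 14884$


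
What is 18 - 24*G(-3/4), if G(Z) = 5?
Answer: -102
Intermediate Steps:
18 - 24*G(-3/4) = 18 - 24*5 = 18 - 120 = -102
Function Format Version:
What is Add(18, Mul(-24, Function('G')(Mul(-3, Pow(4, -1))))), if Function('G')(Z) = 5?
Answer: -102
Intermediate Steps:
Add(18, Mul(-24, Function('G')(Mul(-3, Pow(4, -1))))) = Add(18, Mul(-24, 5)) = Add(18, -120) = -102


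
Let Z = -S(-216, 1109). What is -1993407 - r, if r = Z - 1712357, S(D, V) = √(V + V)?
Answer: -281050 + √2218 ≈ -2.8100e+5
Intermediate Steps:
S(D, V) = √2*√V (S(D, V) = √(2*V) = √2*√V)
Z = -√2218 (Z = -√2*√1109 = -√2218 ≈ -47.096)
r = -1712357 - √2218 (r = -√2218 - 1712357 = -1712357 - √2218 ≈ -1.7124e+6)
-1993407 - r = -1993407 - (-1712357 - √2218) = -1993407 + (1712357 + √2218) = -281050 + √2218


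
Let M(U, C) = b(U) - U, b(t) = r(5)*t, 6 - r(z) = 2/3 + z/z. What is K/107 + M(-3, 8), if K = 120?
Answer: -950/107 ≈ -8.8785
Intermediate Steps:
r(z) = 13/3 (r(z) = 6 - (2/3 + z/z) = 6 - (2*(1/3) + 1) = 6 - (2/3 + 1) = 6 - 1*5/3 = 6 - 5/3 = 13/3)
b(t) = 13*t/3
M(U, C) = 10*U/3 (M(U, C) = 13*U/3 - U = 10*U/3)
K/107 + M(-3, 8) = 120/107 + (10/3)*(-3) = (1/107)*120 - 10 = 120/107 - 10 = -950/107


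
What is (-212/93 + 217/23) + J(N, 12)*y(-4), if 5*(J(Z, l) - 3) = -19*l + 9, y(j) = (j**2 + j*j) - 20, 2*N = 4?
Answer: -5159747/10695 ≈ -482.44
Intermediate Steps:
N = 2 (N = (1/2)*4 = 2)
y(j) = -20 + 2*j**2 (y(j) = (j**2 + j**2) - 20 = 2*j**2 - 20 = -20 + 2*j**2)
J(Z, l) = 24/5 - 19*l/5 (J(Z, l) = 3 + (-19*l + 9)/5 = 3 + (9 - 19*l)/5 = 3 + (9/5 - 19*l/5) = 24/5 - 19*l/5)
(-212/93 + 217/23) + J(N, 12)*y(-4) = (-212/93 + 217/23) + (24/5 - 19/5*12)*(-20 + 2*(-4)**2) = (-212*1/93 + 217*(1/23)) + (24/5 - 228/5)*(-20 + 2*16) = (-212/93 + 217/23) - 204*(-20 + 32)/5 = 15305/2139 - 204/5*12 = 15305/2139 - 2448/5 = -5159747/10695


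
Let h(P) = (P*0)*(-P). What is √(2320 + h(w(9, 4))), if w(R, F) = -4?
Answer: 4*√145 ≈ 48.166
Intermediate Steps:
h(P) = 0 (h(P) = 0*(-P) = 0)
√(2320 + h(w(9, 4))) = √(2320 + 0) = √2320 = 4*√145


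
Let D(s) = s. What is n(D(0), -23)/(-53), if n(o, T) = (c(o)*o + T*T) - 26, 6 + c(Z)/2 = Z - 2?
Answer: -503/53 ≈ -9.4906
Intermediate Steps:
c(Z) = -16 + 2*Z (c(Z) = -12 + 2*(Z - 2) = -12 + 2*(-2 + Z) = -12 + (-4 + 2*Z) = -16 + 2*Z)
n(o, T) = -26 + T² + o*(-16 + 2*o) (n(o, T) = ((-16 + 2*o)*o + T*T) - 26 = (o*(-16 + 2*o) + T²) - 26 = (T² + o*(-16 + 2*o)) - 26 = -26 + T² + o*(-16 + 2*o))
n(D(0), -23)/(-53) = (-26 + (-23)² + 2*0*(-8 + 0))/(-53) = (-26 + 529 + 2*0*(-8))*(-1/53) = (-26 + 529 + 0)*(-1/53) = 503*(-1/53) = -503/53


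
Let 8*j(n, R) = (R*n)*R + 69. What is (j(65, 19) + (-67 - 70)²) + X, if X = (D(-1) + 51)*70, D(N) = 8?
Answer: 103363/4 ≈ 25841.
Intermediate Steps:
X = 4130 (X = (8 + 51)*70 = 59*70 = 4130)
j(n, R) = 69/8 + n*R²/8 (j(n, R) = ((R*n)*R + 69)/8 = (n*R² + 69)/8 = (69 + n*R²)/8 = 69/8 + n*R²/8)
(j(65, 19) + (-67 - 70)²) + X = ((69/8 + (⅛)*65*19²) + (-67 - 70)²) + 4130 = ((69/8 + (⅛)*65*361) + (-137)²) + 4130 = ((69/8 + 23465/8) + 18769) + 4130 = (11767/4 + 18769) + 4130 = 86843/4 + 4130 = 103363/4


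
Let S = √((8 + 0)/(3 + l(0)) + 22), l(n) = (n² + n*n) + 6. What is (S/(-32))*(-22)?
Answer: 11*√206/48 ≈ 3.2892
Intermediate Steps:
l(n) = 6 + 2*n² (l(n) = (n² + n²) + 6 = 2*n² + 6 = 6 + 2*n²)
S = √206/3 (S = √((8 + 0)/(3 + (6 + 2*0²)) + 22) = √(8/(3 + (6 + 2*0)) + 22) = √(8/(3 + (6 + 0)) + 22) = √(8/(3 + 6) + 22) = √(8/9 + 22) = √(206/9) = √206/3 ≈ 4.7842)
(S/(-32))*(-22) = ((√206/3)/(-32))*(-22) = -√206/96*(-22) = 11*√206/48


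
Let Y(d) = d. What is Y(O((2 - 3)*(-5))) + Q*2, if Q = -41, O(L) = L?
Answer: -77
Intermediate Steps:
Y(O((2 - 3)*(-5))) + Q*2 = (2 - 3)*(-5) - 41*2 = -1*(-5) - 82 = 5 - 82 = -77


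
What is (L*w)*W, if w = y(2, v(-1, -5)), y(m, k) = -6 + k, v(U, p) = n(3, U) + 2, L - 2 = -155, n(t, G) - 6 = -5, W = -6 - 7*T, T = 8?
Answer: -28458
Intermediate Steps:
W = -62 (W = -6 - 7*8 = -6 - 56 = -62)
n(t, G) = 1 (n(t, G) = 6 - 5 = 1)
L = -153 (L = 2 - 155 = -153)
v(U, p) = 3 (v(U, p) = 1 + 2 = 3)
w = -3 (w = -6 + 3 = -3)
(L*w)*W = -153*(-3)*(-62) = 459*(-62) = -28458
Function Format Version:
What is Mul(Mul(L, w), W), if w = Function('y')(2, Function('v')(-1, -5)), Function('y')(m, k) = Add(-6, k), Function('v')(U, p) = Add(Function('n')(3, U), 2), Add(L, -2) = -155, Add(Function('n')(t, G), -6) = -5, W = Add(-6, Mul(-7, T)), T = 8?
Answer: -28458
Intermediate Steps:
W = -62 (W = Add(-6, Mul(-7, 8)) = Add(-6, -56) = -62)
Function('n')(t, G) = 1 (Function('n')(t, G) = Add(6, -5) = 1)
L = -153 (L = Add(2, -155) = -153)
Function('v')(U, p) = 3 (Function('v')(U, p) = Add(1, 2) = 3)
w = -3 (w = Add(-6, 3) = -3)
Mul(Mul(L, w), W) = Mul(Mul(-153, -3), -62) = Mul(459, -62) = -28458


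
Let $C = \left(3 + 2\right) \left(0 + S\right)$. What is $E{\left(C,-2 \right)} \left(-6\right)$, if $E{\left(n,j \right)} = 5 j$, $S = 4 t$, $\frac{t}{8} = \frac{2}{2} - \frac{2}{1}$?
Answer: $60$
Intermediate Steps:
$t = -8$ ($t = 8 \left(\frac{2}{2} - \frac{2}{1}\right) = 8 \left(2 \cdot \frac{1}{2} - 2\right) = 8 \left(1 - 2\right) = 8 \left(-1\right) = -8$)
$S = -32$ ($S = 4 \left(-8\right) = -32$)
$C = -160$ ($C = \left(3 + 2\right) \left(0 - 32\right) = 5 \left(-32\right) = -160$)
$E{\left(C,-2 \right)} \left(-6\right) = 5 \left(-2\right) \left(-6\right) = \left(-10\right) \left(-6\right) = 60$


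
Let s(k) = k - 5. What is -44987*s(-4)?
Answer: 404883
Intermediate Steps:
s(k) = -5 + k
-44987*s(-4) = -44987*(-5 - 4) = -44987*(-9) = 404883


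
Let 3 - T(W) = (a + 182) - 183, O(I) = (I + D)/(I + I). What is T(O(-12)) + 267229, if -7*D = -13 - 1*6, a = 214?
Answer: 267019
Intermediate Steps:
D = 19/7 (D = -(-13 - 1*6)/7 = -(-13 - 6)/7 = -⅐*(-19) = 19/7 ≈ 2.7143)
O(I) = (19/7 + I)/(2*I) (O(I) = (I + 19/7)/(I + I) = (19/7 + I)/((2*I)) = (19/7 + I)*(1/(2*I)) = (19/7 + I)/(2*I))
T(W) = -210 (T(W) = 3 - ((214 + 182) - 183) = 3 - (396 - 183) = 3 - 1*213 = 3 - 213 = -210)
T(O(-12)) + 267229 = -210 + 267229 = 267019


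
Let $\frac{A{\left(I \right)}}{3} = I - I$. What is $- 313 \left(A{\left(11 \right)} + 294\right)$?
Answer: $-92022$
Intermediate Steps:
$A{\left(I \right)} = 0$ ($A{\left(I \right)} = 3 \left(I - I\right) = 3 \cdot 0 = 0$)
$- 313 \left(A{\left(11 \right)} + 294\right) = - 313 \left(0 + 294\right) = \left(-313\right) 294 = -92022$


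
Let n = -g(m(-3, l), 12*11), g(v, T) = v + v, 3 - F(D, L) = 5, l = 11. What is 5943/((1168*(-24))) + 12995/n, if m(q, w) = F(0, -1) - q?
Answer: -60714621/9344 ≈ -6497.7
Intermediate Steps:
F(D, L) = -2 (F(D, L) = 3 - 1*5 = 3 - 5 = -2)
m(q, w) = -2 - q
g(v, T) = 2*v
n = -2 (n = -2*(-2 - 1*(-3)) = -2*(-2 + 3) = -2 ≈ -2.0000)
5943/((1168*(-24))) + 12995/n = 5943/((1168*(-24))) + 12995/(-2) = 5943/(-28032) + 12995*(-½) = 5943*(-1/28032) - 12995/2 = -1981/9344 - 12995/2 = -60714621/9344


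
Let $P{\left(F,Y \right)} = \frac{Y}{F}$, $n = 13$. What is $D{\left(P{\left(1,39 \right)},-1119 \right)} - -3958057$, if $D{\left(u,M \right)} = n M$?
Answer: $3943510$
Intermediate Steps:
$D{\left(u,M \right)} = 13 M$
$D{\left(P{\left(1,39 \right)},-1119 \right)} - -3958057 = 13 \left(-1119\right) - -3958057 = -14547 + 3958057 = 3943510$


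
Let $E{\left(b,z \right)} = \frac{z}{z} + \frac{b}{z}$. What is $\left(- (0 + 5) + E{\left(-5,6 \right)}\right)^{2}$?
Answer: $\frac{841}{36} \approx 23.361$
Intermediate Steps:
$E{\left(b,z \right)} = 1 + \frac{b}{z}$
$\left(- (0 + 5) + E{\left(-5,6 \right)}\right)^{2} = \left(- (0 + 5) + \frac{-5 + 6}{6}\right)^{2} = \left(\left(-1\right) 5 + \frac{1}{6} \cdot 1\right)^{2} = \left(-5 + \frac{1}{6}\right)^{2} = \left(- \frac{29}{6}\right)^{2} = \frac{841}{36}$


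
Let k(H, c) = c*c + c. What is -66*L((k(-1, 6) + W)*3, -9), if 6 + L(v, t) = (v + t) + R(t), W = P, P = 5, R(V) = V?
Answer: -7722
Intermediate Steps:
k(H, c) = c + c**2 (k(H, c) = c**2 + c = c + c**2)
W = 5
L(v, t) = -6 + v + 2*t (L(v, t) = -6 + ((v + t) + t) = -6 + ((t + v) + t) = -6 + (v + 2*t) = -6 + v + 2*t)
-66*L((k(-1, 6) + W)*3, -9) = -66*(-6 + (6*(1 + 6) + 5)*3 + 2*(-9)) = -66*(-6 + (6*7 + 5)*3 - 18) = -66*(-6 + (42 + 5)*3 - 18) = -66*(-6 + 47*3 - 18) = -66*(-6 + 141 - 18) = -66*117 = -7722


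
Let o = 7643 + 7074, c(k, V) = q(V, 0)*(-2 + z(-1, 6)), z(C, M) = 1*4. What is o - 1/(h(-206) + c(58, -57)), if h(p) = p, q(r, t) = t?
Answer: 3031703/206 ≈ 14717.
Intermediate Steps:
z(C, M) = 4
c(k, V) = 0 (c(k, V) = 0*(-2 + 4) = 0*2 = 0)
o = 14717
o - 1/(h(-206) + c(58, -57)) = 14717 - 1/(-206 + 0) = 14717 - 1/(-206) = 14717 - 1*(-1/206) = 14717 + 1/206 = 3031703/206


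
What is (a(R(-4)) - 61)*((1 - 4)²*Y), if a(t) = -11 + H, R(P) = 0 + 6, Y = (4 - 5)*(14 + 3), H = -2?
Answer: 11322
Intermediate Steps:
Y = -17 (Y = -1*17 = -17)
R(P) = 6
a(t) = -13 (a(t) = -11 - 2 = -13)
(a(R(-4)) - 61)*((1 - 4)²*Y) = (-13 - 61)*((1 - 4)²*(-17)) = -74*(-3)²*(-17) = -666*(-17) = -74*(-153) = 11322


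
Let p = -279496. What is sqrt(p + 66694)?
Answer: I*sqrt(212802) ≈ 461.3*I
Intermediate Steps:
sqrt(p + 66694) = sqrt(-279496 + 66694) = sqrt(-212802) = I*sqrt(212802)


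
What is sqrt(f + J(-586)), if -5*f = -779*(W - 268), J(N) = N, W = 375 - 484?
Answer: 3*I*sqrt(164785)/5 ≈ 243.56*I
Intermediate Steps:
W = -109
f = -293683/5 (f = -(-779)*(-109 - 268)/5 = -(-779)*(-377)/5 = -1/5*293683 = -293683/5 ≈ -58737.)
sqrt(f + J(-586)) = sqrt(-293683/5 - 586) = sqrt(-296613/5) = 3*I*sqrt(164785)/5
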